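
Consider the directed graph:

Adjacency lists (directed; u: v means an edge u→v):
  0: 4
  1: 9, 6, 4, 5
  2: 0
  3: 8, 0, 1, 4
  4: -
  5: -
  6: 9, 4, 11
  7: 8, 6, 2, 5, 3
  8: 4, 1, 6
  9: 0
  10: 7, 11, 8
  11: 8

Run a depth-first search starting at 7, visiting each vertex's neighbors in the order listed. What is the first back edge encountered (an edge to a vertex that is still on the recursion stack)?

11->8

DFS from 7 (visiting each vertex's neighbors in the order listed); mark gray on enter, black on exit:
7 gray
  8 gray
    4 gray
    4 black
    1 gray
      9 gray
        0 gray
          0→4: 4 black — skip
        0 black
      9 black
      6 gray
        6→9: 9 black — skip
        6→4: 4 black — skip
        11 gray
          11→8: 8 is gray → back edge
First back edge: 11 → 8.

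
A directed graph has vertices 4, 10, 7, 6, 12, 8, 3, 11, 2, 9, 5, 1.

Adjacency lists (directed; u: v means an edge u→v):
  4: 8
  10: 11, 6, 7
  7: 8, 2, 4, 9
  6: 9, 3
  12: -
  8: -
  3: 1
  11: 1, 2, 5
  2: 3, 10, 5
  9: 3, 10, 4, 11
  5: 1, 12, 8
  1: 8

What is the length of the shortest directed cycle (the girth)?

For each vertex v, BFS finds the shortest path from v back to v.
The shortest such closed walk is 10 → 6 → 9 → 10, length 3.

3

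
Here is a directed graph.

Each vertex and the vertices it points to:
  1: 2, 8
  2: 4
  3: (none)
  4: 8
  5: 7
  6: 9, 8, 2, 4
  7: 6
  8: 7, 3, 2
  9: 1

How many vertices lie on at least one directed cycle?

7

A vertex is on a directed cycle iff it belongs to a strongly connected component of size ≥ 2 (or has a self-loop).
The vertices on cycles are {1, 2, 4, 6, 7, 8, 9} — 7 in total.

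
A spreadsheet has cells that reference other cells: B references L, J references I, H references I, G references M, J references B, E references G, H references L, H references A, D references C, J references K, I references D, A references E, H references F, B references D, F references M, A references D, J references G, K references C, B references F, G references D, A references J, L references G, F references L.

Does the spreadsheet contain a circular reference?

DFS with white/gray/black marking, starting from I:
I gray
  D gray
    C gray
    C black
  D black
I black
A gray
  A→D: D black — skip
  J gray
    G gray
      M gray
      M black
      G→D: D black — skip
    G black
    B gray
      L gray
        L→G: G black — skip
      L black
      F gray
        F→M: M black — skip
        F→L: L black — skip
      F black
      B→D: D black — skip
    B black
    J→I: I black — skip
    K gray
      K→C: C black — skip
    K black
  J black
  E gray
    E→G: G black — skip
  E black
A black
H gray
  H→L: L black — skip
  H→A: A black — skip
  H→I: I black — skip
  H→F: F black — skip
H black
Every edge goes to a white or black vertex — no back edge, so the graph is acyclic.

No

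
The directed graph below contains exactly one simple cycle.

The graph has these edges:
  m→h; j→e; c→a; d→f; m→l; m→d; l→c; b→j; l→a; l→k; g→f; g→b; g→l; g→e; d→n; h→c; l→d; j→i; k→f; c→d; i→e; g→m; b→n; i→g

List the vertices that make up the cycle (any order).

b, g, i, j

DFS with gray/black marking from g:
g gray
  e gray
  e black
  f gray
  f black
  l gray
    a gray
    a black
    k gray
      k→f: f black — skip
    k black
    d gray
      n gray
      n black
      d→f: f black — skip
    d black
    c gray
      c→d: d black — skip
      c→a: a black — skip
    c black
  l black
  m gray
    m→d: d black — skip
    m→l: l black — skip
    h gray
      h→c: c black — skip
    h black
  m black
  b gray
    j gray
      i gray
        i→g: g is gray → back edge
Back edge closes the cycle g → b → j → i → g; its vertices are {b, g, i, j}.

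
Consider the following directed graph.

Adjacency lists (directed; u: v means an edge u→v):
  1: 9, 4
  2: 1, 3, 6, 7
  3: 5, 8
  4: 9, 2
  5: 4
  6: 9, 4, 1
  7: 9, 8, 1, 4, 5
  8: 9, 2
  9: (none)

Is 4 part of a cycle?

Yes

4 is on a cycle iff 4 can reach itself via ≥1 edge.
4 → 2 → 1 → 4 — yes.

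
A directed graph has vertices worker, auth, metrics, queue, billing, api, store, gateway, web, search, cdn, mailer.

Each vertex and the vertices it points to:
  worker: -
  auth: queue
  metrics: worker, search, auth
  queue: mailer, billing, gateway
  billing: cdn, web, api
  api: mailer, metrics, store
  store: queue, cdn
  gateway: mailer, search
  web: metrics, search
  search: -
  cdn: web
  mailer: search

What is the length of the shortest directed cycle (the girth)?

4

For each vertex v, BFS finds the shortest path from v back to v.
The shortest such closed walk is billing → api → store → queue → billing, length 4.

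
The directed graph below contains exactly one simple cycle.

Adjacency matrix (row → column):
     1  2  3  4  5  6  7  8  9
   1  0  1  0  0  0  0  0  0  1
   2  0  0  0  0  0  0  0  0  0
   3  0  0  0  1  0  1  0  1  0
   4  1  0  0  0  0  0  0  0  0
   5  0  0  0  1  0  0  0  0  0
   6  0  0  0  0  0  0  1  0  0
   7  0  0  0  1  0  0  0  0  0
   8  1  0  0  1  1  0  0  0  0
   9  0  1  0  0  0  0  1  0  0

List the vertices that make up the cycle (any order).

DFS with gray/black marking from 1:
1 gray
  2 gray
  2 black
  9 gray
    9→2: 2 black — skip
    7 gray
      4 gray
        4→1: 1 is gray → back edge
Back edge closes the cycle 1 → 9 → 7 → 4 → 1; its vertices are {1, 4, 7, 9}.

1, 4, 7, 9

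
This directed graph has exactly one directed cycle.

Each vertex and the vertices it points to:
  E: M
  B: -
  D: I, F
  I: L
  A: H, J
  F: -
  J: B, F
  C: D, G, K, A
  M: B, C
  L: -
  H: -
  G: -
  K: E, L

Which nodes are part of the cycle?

C, E, K, M

DFS with gray/black marking from C:
C gray
  D gray
    I gray
      L gray
      L black
    I black
    F gray
    F black
  D black
  G gray
  G black
  K gray
    E gray
      M gray
        B gray
        B black
        M→C: C is gray → back edge
Back edge closes the cycle C → K → E → M → C; its vertices are {C, E, K, M}.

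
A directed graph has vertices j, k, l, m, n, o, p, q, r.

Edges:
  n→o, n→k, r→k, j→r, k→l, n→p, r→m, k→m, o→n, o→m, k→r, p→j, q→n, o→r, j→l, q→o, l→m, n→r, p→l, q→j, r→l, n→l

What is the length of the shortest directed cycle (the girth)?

For each vertex v, BFS finds the shortest path from v back to v.
The shortest such closed walk is o → n → o, length 2.

2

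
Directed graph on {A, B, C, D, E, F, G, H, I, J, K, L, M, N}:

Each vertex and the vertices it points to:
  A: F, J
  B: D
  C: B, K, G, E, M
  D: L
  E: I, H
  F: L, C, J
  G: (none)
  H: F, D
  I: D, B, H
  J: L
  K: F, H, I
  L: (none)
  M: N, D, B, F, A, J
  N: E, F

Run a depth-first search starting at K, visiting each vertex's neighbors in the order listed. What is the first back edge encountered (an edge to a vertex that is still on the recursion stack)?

DFS from K (visiting each vertex's neighbors in the order listed); mark gray on enter, black on exit:
K gray
  F gray
    L gray
    L black
    C gray
      B gray
        D gray
          D→L: L black — skip
        D black
      B black
      C→K: K is gray → back edge
First back edge: C → K.

C→K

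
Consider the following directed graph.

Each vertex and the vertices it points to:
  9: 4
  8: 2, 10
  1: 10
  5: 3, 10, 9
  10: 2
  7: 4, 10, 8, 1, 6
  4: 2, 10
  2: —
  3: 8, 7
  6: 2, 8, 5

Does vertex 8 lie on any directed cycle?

No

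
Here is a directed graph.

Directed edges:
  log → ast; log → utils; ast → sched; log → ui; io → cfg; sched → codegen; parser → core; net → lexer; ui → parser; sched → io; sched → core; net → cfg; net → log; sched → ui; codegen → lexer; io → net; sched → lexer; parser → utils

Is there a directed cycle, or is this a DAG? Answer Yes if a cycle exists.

DFS with white/gray/black marking, starting from ui:
ui gray
  parser gray
    core gray
    core black
    utils gray
    utils black
  parser black
ui black
sched gray
  io gray
    net gray
      log gray
        ast gray
          ast→sched: sched is gray → back edge
Back edge found, so a cycle exists: sched → io → net → log → ast → sched.

Yes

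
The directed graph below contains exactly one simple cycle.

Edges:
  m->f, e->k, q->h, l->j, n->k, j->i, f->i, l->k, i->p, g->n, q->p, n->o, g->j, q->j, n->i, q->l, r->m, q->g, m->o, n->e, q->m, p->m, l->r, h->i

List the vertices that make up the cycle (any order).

DFS with gray/black marking from p:
p gray
  m gray
    o gray
    o black
    f gray
      i gray
        i→p: p is gray → back edge
Back edge closes the cycle p → m → f → i → p; its vertices are {f, i, m, p}.

f, i, m, p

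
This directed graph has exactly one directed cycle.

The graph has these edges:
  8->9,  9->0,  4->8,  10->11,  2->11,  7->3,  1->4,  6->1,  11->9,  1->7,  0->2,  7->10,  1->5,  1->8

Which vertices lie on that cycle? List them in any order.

0, 2, 9, 11

DFS with gray/black marking from 9:
9 gray
  0 gray
    2 gray
      11 gray
        11→9: 9 is gray → back edge
Back edge closes the cycle 9 → 0 → 2 → 11 → 9; its vertices are {0, 2, 9, 11}.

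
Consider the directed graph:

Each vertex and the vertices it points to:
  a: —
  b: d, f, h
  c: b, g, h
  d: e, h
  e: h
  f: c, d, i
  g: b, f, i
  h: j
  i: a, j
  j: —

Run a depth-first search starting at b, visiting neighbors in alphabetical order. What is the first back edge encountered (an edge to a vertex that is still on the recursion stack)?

c→b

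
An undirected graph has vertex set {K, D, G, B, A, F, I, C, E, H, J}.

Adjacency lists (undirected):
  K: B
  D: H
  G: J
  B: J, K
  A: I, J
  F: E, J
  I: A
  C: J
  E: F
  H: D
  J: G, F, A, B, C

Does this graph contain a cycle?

No

DFS, tracking each vertex's parent; an edge to a visited non-parent vertex closes a cycle.
Start from F:
visit F (parent –)
  visit E (parent F)
    E–F: parent, skip
  visit J (parent F)
    visit G (parent J)
      G–J: parent, skip
    J–F: parent, skip
    visit A (parent J)
      visit I (parent A)
        I–A: parent, skip
      A–J: parent, skip
    visit B (parent J)
      B–J: parent, skip
      visit K (parent B)
        K–B: parent, skip
    visit C (parent J)
      C–J: parent, skip
visit D (parent –)
  visit H (parent D)
    H–D: parent, skip
No non-parent visited neighbor found — the graph is a forest.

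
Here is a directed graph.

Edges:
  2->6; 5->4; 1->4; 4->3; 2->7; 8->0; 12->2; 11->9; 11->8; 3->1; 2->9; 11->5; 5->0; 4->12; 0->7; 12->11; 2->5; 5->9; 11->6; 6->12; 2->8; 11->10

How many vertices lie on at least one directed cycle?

8

A vertex is on a directed cycle iff it belongs to a strongly connected component of size ≥ 2 (or has a self-loop).
The vertices on cycles are {1, 2, 3, 4, 5, 6, 11, 12} — 8 in total.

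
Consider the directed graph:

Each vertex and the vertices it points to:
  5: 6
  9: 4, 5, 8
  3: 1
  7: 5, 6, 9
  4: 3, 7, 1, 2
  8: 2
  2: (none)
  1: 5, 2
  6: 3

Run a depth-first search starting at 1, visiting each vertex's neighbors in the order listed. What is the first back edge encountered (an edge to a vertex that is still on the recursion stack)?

3->1

DFS from 1 (visiting each vertex's neighbors in the order listed); mark gray on enter, black on exit:
1 gray
  5 gray
    6 gray
      3 gray
        3→1: 1 is gray → back edge
First back edge: 3 → 1.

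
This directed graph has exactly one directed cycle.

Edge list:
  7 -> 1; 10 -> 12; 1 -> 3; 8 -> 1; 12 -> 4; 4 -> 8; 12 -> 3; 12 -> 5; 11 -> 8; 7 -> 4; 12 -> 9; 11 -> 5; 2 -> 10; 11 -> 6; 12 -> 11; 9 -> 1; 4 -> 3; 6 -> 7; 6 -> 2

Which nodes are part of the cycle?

DFS with gray/black marking from 12:
12 gray
  4 gray
    8 gray
      1 gray
        3 gray
        3 black
      1 black
    8 black
    4→3: 3 black — skip
  4 black
  9 gray
    9→1: 1 black — skip
  9 black
  12→3: 3 black — skip
  11 gray
    11→8: 8 black — skip
    6 gray
      7 gray
        7→4: 4 black — skip
        7→1: 1 black — skip
      7 black
      2 gray
        10 gray
          10→12: 12 is gray → back edge
Back edge closes the cycle 12 → 11 → 6 → 2 → 10 → 12; its vertices are {2, 6, 10, 11, 12}.

2, 6, 10, 11, 12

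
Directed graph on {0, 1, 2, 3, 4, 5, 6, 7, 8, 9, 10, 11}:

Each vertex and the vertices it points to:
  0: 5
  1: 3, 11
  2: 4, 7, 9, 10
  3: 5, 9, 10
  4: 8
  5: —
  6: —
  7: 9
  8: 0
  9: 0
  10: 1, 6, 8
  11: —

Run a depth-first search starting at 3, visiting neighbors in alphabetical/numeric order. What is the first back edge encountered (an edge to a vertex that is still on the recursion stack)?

1->3

DFS from 3 (visiting neighbors in alphabetical/numeric order); mark gray on enter, black on exit:
3 gray
  5 gray
  5 black
  9 gray
    0 gray
      0→5: 5 black — skip
    0 black
  9 black
  10 gray
    1 gray
      1→3: 3 is gray → back edge
First back edge: 1 → 3.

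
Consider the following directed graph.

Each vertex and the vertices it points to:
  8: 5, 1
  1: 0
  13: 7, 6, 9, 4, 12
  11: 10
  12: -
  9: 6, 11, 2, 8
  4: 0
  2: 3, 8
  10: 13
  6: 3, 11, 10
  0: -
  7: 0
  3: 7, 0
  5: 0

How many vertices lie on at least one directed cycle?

5

A vertex is on a directed cycle iff it belongs to a strongly connected component of size ≥ 2 (or has a self-loop).
The vertices on cycles are {6, 9, 10, 11, 13} — 5 in total.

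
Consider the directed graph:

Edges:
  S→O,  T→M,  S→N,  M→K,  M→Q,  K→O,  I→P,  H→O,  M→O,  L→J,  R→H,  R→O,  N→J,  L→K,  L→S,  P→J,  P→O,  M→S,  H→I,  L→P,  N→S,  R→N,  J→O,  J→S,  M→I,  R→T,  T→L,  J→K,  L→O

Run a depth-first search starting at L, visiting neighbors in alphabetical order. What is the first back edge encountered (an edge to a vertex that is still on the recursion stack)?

DFS from L (visiting neighbors in alphabetical order); mark gray on enter, black on exit:
L gray
  J gray
    K gray
      O gray
      O black
    K black
    J→O: O black — skip
    S gray
      N gray
        N→J: J is gray → back edge
First back edge: N → J.

N→J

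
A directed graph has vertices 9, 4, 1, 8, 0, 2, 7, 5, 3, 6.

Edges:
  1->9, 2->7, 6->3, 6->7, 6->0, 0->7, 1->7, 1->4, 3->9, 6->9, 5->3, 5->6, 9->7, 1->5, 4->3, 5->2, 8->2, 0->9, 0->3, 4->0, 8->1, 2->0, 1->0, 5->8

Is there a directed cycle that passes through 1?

1 is on a cycle iff 1 can reach itself via ≥1 edge.
1 → 5 → 8 → 1 — yes.

Yes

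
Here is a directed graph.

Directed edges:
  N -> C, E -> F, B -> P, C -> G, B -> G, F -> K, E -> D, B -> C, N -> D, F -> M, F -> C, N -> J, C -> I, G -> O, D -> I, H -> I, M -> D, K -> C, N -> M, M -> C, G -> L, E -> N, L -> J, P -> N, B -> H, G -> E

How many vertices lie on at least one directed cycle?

7

A vertex is on a directed cycle iff it belongs to a strongly connected component of size ≥ 2 (or has a self-loop).
The vertices on cycles are {C, E, F, G, K, M, N} — 7 in total.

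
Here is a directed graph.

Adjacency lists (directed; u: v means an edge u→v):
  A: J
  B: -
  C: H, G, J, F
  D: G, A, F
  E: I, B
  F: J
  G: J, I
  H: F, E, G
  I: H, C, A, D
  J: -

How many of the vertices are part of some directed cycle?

6

A vertex is on a directed cycle iff it belongs to a strongly connected component of size ≥ 2 (or has a self-loop).
The vertices on cycles are {C, D, E, G, H, I} — 6 in total.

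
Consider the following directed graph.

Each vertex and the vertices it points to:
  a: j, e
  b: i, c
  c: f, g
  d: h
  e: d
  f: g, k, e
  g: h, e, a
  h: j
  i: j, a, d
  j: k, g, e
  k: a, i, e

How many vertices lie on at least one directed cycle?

8

A vertex is on a directed cycle iff it belongs to a strongly connected component of size ≥ 2 (or has a self-loop).
The vertices on cycles are {a, d, e, g, h, i, j, k} — 8 in total.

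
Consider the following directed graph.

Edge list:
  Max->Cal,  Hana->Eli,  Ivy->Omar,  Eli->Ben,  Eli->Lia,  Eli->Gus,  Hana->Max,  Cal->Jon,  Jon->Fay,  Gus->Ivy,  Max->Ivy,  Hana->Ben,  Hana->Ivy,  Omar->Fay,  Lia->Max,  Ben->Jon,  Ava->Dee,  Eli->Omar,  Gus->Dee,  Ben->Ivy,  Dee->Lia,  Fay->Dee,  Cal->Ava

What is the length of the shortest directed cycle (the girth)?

5

For each vertex v, BFS finds the shortest path from v back to v.
The shortest such closed walk is Max → Cal → Ava → Dee → Lia → Max, length 5.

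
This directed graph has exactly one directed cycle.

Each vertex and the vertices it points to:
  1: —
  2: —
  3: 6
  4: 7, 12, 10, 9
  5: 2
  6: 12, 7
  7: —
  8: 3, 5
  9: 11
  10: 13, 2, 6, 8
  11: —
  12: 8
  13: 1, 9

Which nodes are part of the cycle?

3, 6, 8, 12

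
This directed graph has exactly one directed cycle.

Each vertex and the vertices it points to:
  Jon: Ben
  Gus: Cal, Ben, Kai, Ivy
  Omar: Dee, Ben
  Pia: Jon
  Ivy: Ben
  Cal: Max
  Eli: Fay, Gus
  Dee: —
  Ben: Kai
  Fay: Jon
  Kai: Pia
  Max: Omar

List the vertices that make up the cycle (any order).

Ben, Jon, Kai, Pia

DFS with gray/black marking from Kai:
Kai gray
  Pia gray
    Jon gray
      Ben gray
        Ben→Kai: Kai is gray → back edge
Back edge closes the cycle Kai → Pia → Jon → Ben → Kai; its vertices are {Ben, Jon, Kai, Pia}.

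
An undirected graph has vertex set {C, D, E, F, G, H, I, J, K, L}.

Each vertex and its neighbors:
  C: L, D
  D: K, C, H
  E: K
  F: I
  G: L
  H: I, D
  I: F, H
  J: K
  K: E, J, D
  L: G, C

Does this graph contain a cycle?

DFS, tracking each vertex's parent; an edge to a visited non-parent vertex closes a cycle.
Start from L:
visit L (parent –)
  visit G (parent L)
    G–L: parent, skip
  visit C (parent L)
    C–L: parent, skip
    visit D (parent C)
      visit K (parent D)
        visit E (parent K)
          E–K: parent, skip
        visit J (parent K)
          J–K: parent, skip
        K–D: parent, skip
      D–C: parent, skip
      visit H (parent D)
        visit I (parent H)
          visit F (parent I)
            F–I: parent, skip
          I–H: parent, skip
        H–D: parent, skip
No non-parent visited neighbor found — the graph is a forest.

No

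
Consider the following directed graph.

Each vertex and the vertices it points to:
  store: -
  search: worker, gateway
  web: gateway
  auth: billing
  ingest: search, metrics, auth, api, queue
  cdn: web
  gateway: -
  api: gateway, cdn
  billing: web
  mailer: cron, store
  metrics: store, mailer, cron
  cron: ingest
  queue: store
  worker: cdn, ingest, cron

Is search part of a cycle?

Yes

search is on a cycle iff search can reach itself via ≥1 edge.
search → worker → ingest → search — yes.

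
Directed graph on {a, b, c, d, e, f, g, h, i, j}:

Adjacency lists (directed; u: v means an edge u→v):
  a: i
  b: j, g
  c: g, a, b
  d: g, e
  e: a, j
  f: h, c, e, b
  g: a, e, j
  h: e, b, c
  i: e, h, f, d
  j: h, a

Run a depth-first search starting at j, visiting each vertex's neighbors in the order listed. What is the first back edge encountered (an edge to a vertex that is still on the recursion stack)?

DFS from j (visiting each vertex's neighbors in the order listed); mark gray on enter, black on exit:
j gray
  h gray
    e gray
      a gray
        i gray
          i→e: e is gray → back edge
First back edge: i → e.

i→e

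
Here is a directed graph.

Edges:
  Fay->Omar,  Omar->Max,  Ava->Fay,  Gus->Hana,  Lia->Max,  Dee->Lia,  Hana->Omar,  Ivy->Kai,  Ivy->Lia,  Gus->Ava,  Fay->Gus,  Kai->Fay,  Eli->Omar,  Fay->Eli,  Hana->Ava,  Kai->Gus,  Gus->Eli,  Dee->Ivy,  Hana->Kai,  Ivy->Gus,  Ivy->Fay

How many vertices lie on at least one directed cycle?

5

A vertex is on a directed cycle iff it belongs to a strongly connected component of size ≥ 2 (or has a self-loop).
The vertices on cycles are {Ava, Fay, Gus, Kai, Hana} — 5 in total.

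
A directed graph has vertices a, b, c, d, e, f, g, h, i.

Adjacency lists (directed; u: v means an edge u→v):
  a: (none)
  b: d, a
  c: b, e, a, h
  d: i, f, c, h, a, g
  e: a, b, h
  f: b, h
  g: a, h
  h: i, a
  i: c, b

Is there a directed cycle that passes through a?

a lies on a cycle iff there is a path from a back to itself.
Exploring from a, it never reaches itself; equivalently, its strongly connected component is a singleton.

No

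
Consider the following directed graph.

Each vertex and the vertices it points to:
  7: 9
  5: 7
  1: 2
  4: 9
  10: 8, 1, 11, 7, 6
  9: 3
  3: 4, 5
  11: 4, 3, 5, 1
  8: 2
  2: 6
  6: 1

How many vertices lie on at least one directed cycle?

8

A vertex is on a directed cycle iff it belongs to a strongly connected component of size ≥ 2 (or has a self-loop).
The vertices on cycles are {1, 2, 3, 4, 5, 6, 7, 9} — 8 in total.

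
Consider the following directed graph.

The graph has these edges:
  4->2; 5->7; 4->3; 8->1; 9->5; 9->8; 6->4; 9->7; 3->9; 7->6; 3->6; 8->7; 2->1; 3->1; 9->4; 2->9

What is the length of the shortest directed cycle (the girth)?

3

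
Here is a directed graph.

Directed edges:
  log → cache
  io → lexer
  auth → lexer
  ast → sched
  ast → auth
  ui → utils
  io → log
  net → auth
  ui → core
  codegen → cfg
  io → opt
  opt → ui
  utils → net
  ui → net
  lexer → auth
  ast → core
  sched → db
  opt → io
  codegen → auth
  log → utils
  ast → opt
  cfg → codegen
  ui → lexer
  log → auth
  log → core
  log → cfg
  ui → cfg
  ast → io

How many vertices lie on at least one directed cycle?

6

A vertex is on a directed cycle iff it belongs to a strongly connected component of size ≥ 2 (or has a self-loop).
The vertices on cycles are {io, cfg, opt, auth, lexer, codegen} — 6 in total.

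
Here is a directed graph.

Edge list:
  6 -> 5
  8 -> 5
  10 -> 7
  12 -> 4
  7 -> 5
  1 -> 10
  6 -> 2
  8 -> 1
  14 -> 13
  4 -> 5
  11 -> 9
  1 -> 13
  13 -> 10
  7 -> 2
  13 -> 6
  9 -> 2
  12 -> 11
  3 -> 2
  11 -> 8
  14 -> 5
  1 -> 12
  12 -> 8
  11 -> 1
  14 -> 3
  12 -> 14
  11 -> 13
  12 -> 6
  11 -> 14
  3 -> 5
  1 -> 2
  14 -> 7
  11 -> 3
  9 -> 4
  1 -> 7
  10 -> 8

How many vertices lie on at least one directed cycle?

A vertex is on a directed cycle iff it belongs to a strongly connected component of size ≥ 2 (or has a self-loop).
The vertices on cycles are {1, 8, 10, 11, 12, 13, 14} — 7 in total.

7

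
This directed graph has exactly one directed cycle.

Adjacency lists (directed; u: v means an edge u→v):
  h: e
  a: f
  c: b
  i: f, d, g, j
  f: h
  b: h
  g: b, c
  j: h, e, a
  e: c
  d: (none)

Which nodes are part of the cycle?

b, c, e, h

DFS with gray/black marking from e:
e gray
  c gray
    b gray
      h gray
        h→e: e is gray → back edge
Back edge closes the cycle e → c → b → h → e; its vertices are {b, c, e, h}.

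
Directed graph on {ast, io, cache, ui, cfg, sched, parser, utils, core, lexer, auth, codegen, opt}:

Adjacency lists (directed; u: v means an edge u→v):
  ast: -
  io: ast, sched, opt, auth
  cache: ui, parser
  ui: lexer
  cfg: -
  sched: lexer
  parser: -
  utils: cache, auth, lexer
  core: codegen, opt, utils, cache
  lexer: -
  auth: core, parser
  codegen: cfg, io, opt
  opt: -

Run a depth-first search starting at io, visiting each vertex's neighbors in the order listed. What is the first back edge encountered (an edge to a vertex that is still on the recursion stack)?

codegen->io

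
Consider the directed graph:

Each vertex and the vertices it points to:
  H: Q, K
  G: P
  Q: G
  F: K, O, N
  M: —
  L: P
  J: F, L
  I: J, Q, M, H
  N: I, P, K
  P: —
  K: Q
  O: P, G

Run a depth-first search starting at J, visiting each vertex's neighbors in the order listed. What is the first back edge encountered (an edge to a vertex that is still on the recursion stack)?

I->J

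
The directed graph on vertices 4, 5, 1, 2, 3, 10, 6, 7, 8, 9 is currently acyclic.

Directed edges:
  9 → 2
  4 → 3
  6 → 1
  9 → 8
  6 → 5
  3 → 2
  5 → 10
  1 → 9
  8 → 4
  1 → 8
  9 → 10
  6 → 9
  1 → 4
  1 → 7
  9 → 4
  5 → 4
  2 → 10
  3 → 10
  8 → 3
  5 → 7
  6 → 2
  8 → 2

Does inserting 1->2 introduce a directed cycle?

Adding 1→2 creates a cycle iff 2 can already reach 1.
Explore from 2: no path reaches 1. The graph stays acyclic.

No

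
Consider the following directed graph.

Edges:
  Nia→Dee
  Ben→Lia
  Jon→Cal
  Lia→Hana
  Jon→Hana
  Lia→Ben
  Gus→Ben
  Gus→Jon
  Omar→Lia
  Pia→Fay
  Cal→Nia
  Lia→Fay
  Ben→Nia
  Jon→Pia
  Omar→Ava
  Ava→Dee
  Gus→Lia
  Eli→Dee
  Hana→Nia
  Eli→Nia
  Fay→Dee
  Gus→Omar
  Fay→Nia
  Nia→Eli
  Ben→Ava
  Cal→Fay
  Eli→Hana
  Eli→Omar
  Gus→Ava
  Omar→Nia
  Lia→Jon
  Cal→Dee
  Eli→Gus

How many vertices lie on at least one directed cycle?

11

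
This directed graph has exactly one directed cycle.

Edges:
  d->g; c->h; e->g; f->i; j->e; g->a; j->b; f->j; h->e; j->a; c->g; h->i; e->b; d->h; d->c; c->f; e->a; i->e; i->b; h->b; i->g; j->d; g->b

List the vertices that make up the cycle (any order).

DFS with gray/black marking from d:
d gray
  c gray
    g gray
      b gray
      b black
      a gray
      a black
    g black
    h gray
      i gray
        i→b: b black — skip
        i→g: g black — skip
        e gray
          e→a: a black — skip
          e→g: g black — skip
          e→b: b black — skip
        e black
      i black
      h→b: b black — skip
      h→e: e black — skip
    h black
    f gray
      j gray
        j→a: a black — skip
        j→b: b black — skip
        j→e: e black — skip
        j→d: d is gray → back edge
Back edge closes the cycle d → c → f → j → d; its vertices are {c, d, f, j}.

c, d, f, j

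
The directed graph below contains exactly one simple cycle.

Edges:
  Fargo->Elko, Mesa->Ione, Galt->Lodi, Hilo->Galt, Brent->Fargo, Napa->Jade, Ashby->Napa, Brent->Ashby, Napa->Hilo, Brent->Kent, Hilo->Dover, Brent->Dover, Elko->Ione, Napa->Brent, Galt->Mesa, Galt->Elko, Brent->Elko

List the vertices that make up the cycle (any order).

Napa, Ashby, Brent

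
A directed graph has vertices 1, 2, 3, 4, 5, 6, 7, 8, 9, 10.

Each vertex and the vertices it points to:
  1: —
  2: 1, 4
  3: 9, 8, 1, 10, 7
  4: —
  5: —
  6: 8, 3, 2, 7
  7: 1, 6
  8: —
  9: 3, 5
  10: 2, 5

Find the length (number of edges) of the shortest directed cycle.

For each vertex v, BFS finds the shortest path from v back to v.
The shortest such closed walk is 3 → 9 → 3, length 2.

2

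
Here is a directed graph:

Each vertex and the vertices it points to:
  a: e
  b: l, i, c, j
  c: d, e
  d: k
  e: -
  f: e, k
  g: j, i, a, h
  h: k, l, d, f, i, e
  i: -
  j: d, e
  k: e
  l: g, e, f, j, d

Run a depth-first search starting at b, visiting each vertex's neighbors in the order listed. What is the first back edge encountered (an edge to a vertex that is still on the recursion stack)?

h→l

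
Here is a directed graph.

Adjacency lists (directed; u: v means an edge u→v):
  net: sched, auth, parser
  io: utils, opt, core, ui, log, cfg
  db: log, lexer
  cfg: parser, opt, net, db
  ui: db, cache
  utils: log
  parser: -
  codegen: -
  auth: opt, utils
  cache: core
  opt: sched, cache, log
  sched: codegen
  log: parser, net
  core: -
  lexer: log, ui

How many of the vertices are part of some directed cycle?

A vertex is on a directed cycle iff it belongs to a strongly connected component of size ≥ 2 (or has a self-loop).
The vertices on cycles are {db, ui, log, net, opt, auth, lexer, utils} — 8 in total.

8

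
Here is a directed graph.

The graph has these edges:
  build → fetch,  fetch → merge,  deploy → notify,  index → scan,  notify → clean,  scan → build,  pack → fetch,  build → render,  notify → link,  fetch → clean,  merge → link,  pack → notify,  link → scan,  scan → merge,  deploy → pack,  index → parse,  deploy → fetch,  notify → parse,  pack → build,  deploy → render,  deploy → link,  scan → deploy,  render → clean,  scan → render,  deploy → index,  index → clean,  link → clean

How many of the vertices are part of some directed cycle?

9

A vertex is on a directed cycle iff it belongs to a strongly connected component of size ≥ 2 (or has a self-loop).
The vertices on cycles are {link, pack, scan, build, fetch, index, merge, deploy, notify} — 9 in total.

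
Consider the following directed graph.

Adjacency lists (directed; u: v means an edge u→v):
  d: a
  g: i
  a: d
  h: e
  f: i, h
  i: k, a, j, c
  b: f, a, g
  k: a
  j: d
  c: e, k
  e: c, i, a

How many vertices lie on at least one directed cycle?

5

A vertex is on a directed cycle iff it belongs to a strongly connected component of size ≥ 2 (or has a self-loop).
The vertices on cycles are {a, c, d, e, i} — 5 in total.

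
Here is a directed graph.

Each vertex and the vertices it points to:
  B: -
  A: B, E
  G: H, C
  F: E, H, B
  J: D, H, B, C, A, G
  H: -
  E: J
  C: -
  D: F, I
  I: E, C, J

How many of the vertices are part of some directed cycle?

6

A vertex is on a directed cycle iff it belongs to a strongly connected component of size ≥ 2 (or has a self-loop).
The vertices on cycles are {A, D, E, F, I, J} — 6 in total.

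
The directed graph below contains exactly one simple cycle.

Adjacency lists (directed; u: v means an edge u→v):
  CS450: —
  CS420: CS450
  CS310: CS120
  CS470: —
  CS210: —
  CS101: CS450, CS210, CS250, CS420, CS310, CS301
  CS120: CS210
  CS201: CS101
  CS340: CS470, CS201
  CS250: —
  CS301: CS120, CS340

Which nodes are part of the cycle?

DFS with gray/black marking from CS101:
CS101 gray
  CS450 gray
  CS450 black
  CS210 gray
  CS210 black
  CS250 gray
  CS250 black
  CS420 gray
    CS420→CS450: CS450 black — skip
  CS420 black
  CS310 gray
    CS120 gray
      CS120→CS210: CS210 black — skip
    CS120 black
  CS310 black
  CS301 gray
    CS301→CS120: CS120 black — skip
    CS340 gray
      CS470 gray
      CS470 black
      CS201 gray
        CS201→CS101: CS101 is gray → back edge
Back edge closes the cycle CS101 → CS301 → CS340 → CS201 → CS101; its vertices are {CS101, CS201, CS301, CS340}.

CS101, CS201, CS301, CS340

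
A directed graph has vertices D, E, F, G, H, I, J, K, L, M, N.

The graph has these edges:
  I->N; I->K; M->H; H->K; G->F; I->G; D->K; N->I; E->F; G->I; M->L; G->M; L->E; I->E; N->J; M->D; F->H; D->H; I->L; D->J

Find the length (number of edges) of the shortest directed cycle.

2

For each vertex v, BFS finds the shortest path from v back to v.
The shortest such closed walk is I → N → I, length 2.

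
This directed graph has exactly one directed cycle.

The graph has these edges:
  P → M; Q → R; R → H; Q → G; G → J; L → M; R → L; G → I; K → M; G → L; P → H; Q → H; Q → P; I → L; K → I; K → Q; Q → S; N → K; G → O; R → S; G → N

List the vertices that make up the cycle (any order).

G, K, N, Q

DFS with gray/black marking from K:
K gray
  Q gray
    H gray
    H black
    P gray
      P→H: H black — skip
      M gray
      M black
    P black
    R gray
      S gray
      S black
      L gray
        L→M: M black — skip
      L black
      R→H: H black — skip
    R black
    G gray
      G→L: L black — skip
      N gray
        N→K: K is gray → back edge
Back edge closes the cycle K → Q → G → N → K; its vertices are {G, K, N, Q}.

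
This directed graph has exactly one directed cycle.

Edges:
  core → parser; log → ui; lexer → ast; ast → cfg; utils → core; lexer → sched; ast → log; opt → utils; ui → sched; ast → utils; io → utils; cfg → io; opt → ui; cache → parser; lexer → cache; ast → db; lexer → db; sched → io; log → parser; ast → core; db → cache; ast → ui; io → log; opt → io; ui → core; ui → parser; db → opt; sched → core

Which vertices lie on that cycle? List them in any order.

DFS with gray/black marking from sched:
sched gray
  core gray
    parser gray
    parser black
  core black
  io gray
    log gray
      log→parser: parser black — skip
      ui gray
        ui→parser: parser black — skip
        ui→sched: sched is gray → back edge
Back edge closes the cycle sched → io → log → ui → sched; its vertices are {io, ui, log, sched}.

io, ui, log, sched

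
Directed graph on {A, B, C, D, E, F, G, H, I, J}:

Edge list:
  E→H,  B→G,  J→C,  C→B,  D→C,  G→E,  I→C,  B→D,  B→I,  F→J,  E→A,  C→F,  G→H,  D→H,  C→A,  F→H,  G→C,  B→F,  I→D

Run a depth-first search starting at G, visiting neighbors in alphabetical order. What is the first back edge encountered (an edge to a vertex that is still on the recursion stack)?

D->C

DFS from G (visiting neighbors in alphabetical order); mark gray on enter, black on exit:
G gray
  C gray
    A gray
    A black
    B gray
      D gray
        D→C: C is gray → back edge
First back edge: D → C.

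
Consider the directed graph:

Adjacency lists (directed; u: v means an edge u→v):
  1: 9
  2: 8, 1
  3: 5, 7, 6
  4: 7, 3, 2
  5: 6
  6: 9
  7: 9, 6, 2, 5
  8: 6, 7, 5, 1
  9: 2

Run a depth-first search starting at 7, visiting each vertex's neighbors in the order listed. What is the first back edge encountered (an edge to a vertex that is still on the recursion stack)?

DFS from 7 (visiting each vertex's neighbors in the order listed); mark gray on enter, black on exit:
7 gray
  9 gray
    2 gray
      8 gray
        6 gray
          6→9: 9 is gray → back edge
First back edge: 6 → 9.

6→9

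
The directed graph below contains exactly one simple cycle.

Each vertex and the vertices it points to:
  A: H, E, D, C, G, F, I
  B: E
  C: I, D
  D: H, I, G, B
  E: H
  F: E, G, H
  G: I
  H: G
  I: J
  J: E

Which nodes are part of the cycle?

DFS with gray/black marking from I:
I gray
  J gray
    E gray
      H gray
        G gray
          G→I: I is gray → back edge
Back edge closes the cycle I → J → E → H → G → I; its vertices are {E, G, H, I, J}.

E, G, H, I, J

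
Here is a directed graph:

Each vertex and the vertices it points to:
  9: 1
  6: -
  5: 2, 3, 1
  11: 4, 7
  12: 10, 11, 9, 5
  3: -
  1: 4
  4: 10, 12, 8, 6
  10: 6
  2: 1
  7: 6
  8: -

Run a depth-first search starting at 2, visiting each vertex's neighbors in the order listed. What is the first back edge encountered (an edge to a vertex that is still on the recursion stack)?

11→4

DFS from 2 (visiting each vertex's neighbors in the order listed); mark gray on enter, black on exit:
2 gray
  1 gray
    4 gray
      10 gray
        6 gray
        6 black
      10 black
      12 gray
        12→10: 10 black — skip
        11 gray
          11→4: 4 is gray → back edge
First back edge: 11 → 4.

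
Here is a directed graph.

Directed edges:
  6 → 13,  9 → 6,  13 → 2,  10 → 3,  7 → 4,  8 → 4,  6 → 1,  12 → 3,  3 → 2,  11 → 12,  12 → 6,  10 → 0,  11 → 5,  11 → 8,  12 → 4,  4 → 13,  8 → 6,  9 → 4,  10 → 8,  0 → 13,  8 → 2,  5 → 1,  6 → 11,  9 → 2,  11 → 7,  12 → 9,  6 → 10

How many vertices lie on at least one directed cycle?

A vertex is on a directed cycle iff it belongs to a strongly connected component of size ≥ 2 (or has a self-loop).
The vertices on cycles are {6, 8, 9, 10, 11, 12} — 6 in total.

6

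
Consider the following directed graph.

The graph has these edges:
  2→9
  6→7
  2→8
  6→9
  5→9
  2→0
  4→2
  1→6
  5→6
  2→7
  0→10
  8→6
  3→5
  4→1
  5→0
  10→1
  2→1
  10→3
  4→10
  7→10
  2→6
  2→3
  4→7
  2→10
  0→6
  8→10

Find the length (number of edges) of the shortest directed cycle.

4

For each vertex v, BFS finds the shortest path from v back to v.
The shortest such closed walk is 3 → 5 → 0 → 10 → 3, length 4.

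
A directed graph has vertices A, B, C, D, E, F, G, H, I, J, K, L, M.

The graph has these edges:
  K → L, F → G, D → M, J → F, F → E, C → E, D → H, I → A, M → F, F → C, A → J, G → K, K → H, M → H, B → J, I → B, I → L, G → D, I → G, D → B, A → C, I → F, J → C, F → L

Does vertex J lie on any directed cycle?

J is on a cycle iff J can reach itself via ≥1 edge.
J → F → G → D → B → J — yes.

Yes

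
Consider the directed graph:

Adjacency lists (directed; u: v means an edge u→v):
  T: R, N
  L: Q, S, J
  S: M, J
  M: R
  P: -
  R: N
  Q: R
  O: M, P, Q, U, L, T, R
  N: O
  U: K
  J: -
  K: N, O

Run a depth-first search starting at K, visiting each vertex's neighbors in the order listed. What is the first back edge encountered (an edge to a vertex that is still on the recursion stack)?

R->N

DFS from K (visiting each vertex's neighbors in the order listed); mark gray on enter, black on exit:
K gray
  N gray
    O gray
      M gray
        R gray
          R→N: N is gray → back edge
First back edge: R → N.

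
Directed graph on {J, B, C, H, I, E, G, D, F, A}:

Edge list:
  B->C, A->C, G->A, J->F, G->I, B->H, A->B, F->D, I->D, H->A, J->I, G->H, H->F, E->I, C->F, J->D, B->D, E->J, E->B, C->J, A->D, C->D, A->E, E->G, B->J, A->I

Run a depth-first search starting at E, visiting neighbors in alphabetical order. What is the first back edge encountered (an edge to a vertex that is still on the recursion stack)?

DFS from E (visiting neighbors in alphabetical order); mark gray on enter, black on exit:
E gray
  B gray
    C gray
      D gray
      D black
      F gray
        F→D: D black — skip
      F black
      J gray
        J→D: D black — skip
        J→F: F black — skip
        I gray
          I→D: D black — skip
        I black
      J black
    C black
    B→D: D black — skip
    H gray
      A gray
        A→B: B is gray → back edge
First back edge: A → B.

A->B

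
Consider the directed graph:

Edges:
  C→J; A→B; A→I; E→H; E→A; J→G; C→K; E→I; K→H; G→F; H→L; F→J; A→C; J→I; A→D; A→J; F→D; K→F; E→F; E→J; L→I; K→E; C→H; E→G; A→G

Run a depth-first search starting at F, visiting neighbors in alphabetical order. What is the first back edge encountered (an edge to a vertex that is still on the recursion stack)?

G→F

DFS from F (visiting neighbors in alphabetical order); mark gray on enter, black on exit:
F gray
  D gray
  D black
  J gray
    G gray
      G→F: F is gray → back edge
First back edge: G → F.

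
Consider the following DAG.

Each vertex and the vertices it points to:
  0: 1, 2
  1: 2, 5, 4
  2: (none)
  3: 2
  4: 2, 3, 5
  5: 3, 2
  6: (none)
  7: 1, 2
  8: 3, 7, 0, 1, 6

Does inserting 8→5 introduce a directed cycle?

Adding 8→5 creates a cycle iff 5 can already reach 8.
Explore from 5: no path reaches 8. The graph stays acyclic.

No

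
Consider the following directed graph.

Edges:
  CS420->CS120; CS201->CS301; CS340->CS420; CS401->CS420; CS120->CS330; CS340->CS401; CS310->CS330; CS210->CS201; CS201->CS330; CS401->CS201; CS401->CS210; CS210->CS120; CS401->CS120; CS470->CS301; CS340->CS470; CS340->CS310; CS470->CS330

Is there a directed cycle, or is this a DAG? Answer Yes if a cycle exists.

No

DFS with white/gray/black marking, starting from CS401:
CS401 gray
  CS120 gray
    CS330 gray
    CS330 black
  CS120 black
  CS201 gray
    CS201→CS330: CS330 black — skip
    CS301 gray
    CS301 black
  CS201 black
  CS420 gray
    CS420→CS120: CS120 black — skip
  CS420 black
  CS210 gray
    CS210→CS201: CS201 black — skip
    CS210→CS120: CS120 black — skip
  CS210 black
CS401 black
CS310 gray
  CS310→CS330: CS330 black — skip
CS310 black
CS340 gray
  CS340→CS401: CS401 black — skip
  CS340→CS310: CS310 black — skip
  CS340→CS420: CS420 black — skip
  CS470 gray
    CS470→CS330: CS330 black — skip
    CS470→CS301: CS301 black — skip
  CS470 black
CS340 black
Every edge goes to a white or black vertex — no back edge, so the graph is acyclic.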